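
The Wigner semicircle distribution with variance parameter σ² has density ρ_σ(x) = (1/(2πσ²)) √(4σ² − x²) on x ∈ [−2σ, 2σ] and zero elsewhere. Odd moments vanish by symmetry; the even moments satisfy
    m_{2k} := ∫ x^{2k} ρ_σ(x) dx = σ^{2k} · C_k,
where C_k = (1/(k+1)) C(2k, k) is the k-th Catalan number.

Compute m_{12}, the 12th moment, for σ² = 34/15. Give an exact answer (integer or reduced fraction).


By the scaled semicircle moment identity, m_{2k} = σ^{2k} · C_k with k = 6.
C_6 = (1/(k+1)) · C(2k, k) = (1/7) · C(12, 6) = (1/7) · 924 = 132.
σ^{2k} = (σ²)^k = (34/15)^6 = 1544804416/11390625.

Therefore m_{12} = σ^{12} · C_6 = (1544804416/11390625) · 132 = 67971394304/3796875.


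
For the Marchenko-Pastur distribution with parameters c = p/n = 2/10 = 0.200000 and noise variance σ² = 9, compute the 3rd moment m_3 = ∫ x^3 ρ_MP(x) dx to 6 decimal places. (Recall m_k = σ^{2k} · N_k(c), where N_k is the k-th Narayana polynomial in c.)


E[X³] = σ⁶ (1 + 3c + c²) (third MP moment). With σ² = 9 (so σ⁶ = 729) and c = 2/10 = 0.200000: E[X³] = 729 · (1 + 3·0.200000 + (0.200000)²) = 729 · 1.640000.

So E[X^3] = 1195.560000.


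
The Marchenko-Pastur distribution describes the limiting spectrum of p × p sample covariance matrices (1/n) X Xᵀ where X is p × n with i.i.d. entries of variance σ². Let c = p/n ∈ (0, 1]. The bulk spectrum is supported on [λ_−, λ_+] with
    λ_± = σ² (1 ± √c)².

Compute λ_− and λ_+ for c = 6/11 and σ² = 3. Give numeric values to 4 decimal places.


c = 6/11 = 0.545455; √c = 0.738549.
λ_− = σ² (1 − √c)² = 3 · (1 − 0.738549)² = 3 · (0.261451)² = 0.205070.
λ_+ = σ² (1 + √c)² = 3 · (1 + 0.738549)² = 3 · (1.738549)² = 9.067657.

Rounded to 4 decimal places: λ_− ≈ 0.2051, λ_+ ≈ 9.0677.


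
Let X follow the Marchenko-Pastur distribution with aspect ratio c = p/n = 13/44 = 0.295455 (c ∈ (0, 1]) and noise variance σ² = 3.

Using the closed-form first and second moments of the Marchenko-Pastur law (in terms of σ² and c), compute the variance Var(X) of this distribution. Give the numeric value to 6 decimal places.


Recall the MP moments m_1 = E[X] = σ² and m_2 = E[X²] = σ⁴ (1 + c).
m_1 = E[X] = σ² = 3, so m_1² = 9.
m_2 = E[X²] = σ⁴ (1 + c) = 9 · (1 + 0.295455) = 9 · 1.295455 = 11.659091.
(Note m_2 − m_1² simplifies to c · σ⁴ = 0.295455 · 9.)

Var(X) = m_2 − m_1² = 11.659091 − 9 = 2.659091.


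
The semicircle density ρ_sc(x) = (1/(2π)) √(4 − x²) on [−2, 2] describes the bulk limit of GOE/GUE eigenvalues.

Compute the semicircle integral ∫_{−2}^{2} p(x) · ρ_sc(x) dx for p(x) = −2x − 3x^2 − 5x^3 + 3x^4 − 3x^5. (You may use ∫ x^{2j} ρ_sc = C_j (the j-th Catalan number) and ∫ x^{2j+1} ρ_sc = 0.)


Write p(x) = Σ a_i x^i, split into monomials and integrate each against ρ_sc separately.
Using ∫ x^{2j} ρ_sc = C_j = (1/(j+1)) C(2j, j) (Catalan numbers) and ∫ x^{2j+1} ρ_sc = 0 (odd monomials vanish by symmetry):
  i = 1 (odd): ∫ x^1 ρ_sc = 0 (vanishes)
  i = 2 (even): a_2 · C_{1} = -3 · 1 = -3
  i = 3 (odd): ∫ x^3 ρ_sc = 0 (vanishes)
  i = 4 (even): a_4 · C_{2} = 3 · 2 = 6
  i = 5 (odd): ∫ x^5 ρ_sc = 0 (vanishes)

Summing the contributions: ∫_{−2}^{2} p(x) ρ_sc(x) dx = (-3) + 6 = 3.


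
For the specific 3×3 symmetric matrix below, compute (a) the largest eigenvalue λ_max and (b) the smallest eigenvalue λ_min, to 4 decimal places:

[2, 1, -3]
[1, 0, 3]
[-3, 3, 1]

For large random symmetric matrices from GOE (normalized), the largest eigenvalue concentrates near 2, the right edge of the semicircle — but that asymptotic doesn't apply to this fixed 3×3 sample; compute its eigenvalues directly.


Since M is real symmetric, all three eigenvalues are real; they are the roots of det(λI − M) = λ³ − (tr M) λ² + s λ − det M, where s is the sum of the principal 2×2 minors.
tr M = 2 + 0 + 1 = 3.
s = (2·0 − 1²) + (2·1 − (-3)²) + (0·1 − 3²) = -1 + (-7) + (-9) = -17.
det M (expand along row 1) = 2·(-9) − 1·10 + (-3)·3 = -37.
Characteristic polynomial: λ³ − 3λ² − 17λ + 37 = 0.
Substitute λ = y + (tr M)/3 = y + 1.000000 to remove the quadratic term: y³ + p·y + q = 0 with p = s − (tr M)²/3 = -20.000000 and q = −2(tr M)³/27 + (tr M)·s/3 − det M = 18.000000.
Three real roots ⇒ use the trigonometric (Viète) form: r = 2√(−p/3) = 5.163978, φ = arccos(3q/(p·r)) = arccos(-0.522853) = 2.120990 rad.
y_k = r·cos(φ/3 − 2πk/3) for k = 0, 1, 2 gives y = 3.926255, 0.941763, -4.868018.
λ_k = y_k + 1.000000 gives λ = 4.9263, 1.9418, -3.8680 (check: the sum is 3.0000 = tr M).

Hence λ_max = 4.9263 and λ_min = -3.8680.


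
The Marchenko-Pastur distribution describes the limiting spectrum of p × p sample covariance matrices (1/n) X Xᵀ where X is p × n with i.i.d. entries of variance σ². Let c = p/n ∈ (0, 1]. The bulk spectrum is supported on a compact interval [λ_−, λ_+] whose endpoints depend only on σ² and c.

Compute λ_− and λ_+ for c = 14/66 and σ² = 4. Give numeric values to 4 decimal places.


c = 14/66 = 0.212121; √c = 0.460566.
λ_− = σ² (1 − √c)² = 4 · (1 − 0.460566)² = 4 · (0.539434)² = 1.163955.
λ_+ = σ² (1 + √c)² = 4 · (1 + 0.460566)² = 4 · (1.460566)² = 8.533014.

Rounded to 4 decimal places: λ_− ≈ 1.1640, λ_+ ≈ 8.5330.


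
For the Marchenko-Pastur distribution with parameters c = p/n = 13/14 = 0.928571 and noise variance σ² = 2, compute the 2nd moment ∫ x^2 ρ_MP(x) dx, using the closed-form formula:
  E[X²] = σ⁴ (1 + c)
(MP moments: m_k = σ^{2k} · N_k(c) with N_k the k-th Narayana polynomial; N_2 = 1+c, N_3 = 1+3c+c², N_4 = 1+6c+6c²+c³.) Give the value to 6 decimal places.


E[X²] = σ⁴ (1 + c) (second MP moment). With σ² = 2 (so σ⁴ = 4) and c = 13/14 = 0.928571: E[X²] = 4 · (1 + 0.928571) = 4 · 1.928571.

So E[X^2] = 7.714286.


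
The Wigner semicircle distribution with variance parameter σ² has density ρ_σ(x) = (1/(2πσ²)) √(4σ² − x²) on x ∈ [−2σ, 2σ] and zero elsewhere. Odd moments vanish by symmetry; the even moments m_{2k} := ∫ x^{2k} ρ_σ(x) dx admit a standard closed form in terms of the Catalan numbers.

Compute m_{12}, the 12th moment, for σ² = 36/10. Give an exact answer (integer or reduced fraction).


By the scaled semicircle moment identity, m_{2k} = σ^{2k} · C_k with k = 6.
C_6 = (1/(k+1)) · C(2k, k) = (1/7) · C(12, 6) = (1/7) · 924 = 132.
σ^{2k} = (σ²)^k = (36/10)^6 = 34012224/15625.

Therefore m_{12} = σ^{12} · C_6 = (34012224/15625) · 132 = 4489613568/15625.


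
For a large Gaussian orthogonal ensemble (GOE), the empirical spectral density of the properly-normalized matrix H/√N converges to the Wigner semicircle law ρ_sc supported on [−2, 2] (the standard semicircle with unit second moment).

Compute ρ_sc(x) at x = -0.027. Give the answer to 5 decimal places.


ρ_sc(x) = (1/(2π)) √(4 − x²). With x = -0.027:
  4 − x² = 4 − (-0.027)² = 4 − 0.000729 = 3.999271.
  √(4 − x²) = 1.999818.
  1/(2π) = 0.159155.
  ρ_sc(-0.027) = 0.159155 · 1.999818 = 0.318281.

Rounded to 5 decimal places: ρ_sc(-0.027) ≈ 0.31828.


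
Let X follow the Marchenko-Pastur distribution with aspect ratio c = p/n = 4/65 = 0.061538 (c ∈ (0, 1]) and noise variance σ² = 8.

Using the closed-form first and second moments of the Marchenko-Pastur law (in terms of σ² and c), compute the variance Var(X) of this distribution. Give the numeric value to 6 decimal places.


Recall the MP moments m_1 = E[X] = σ² and m_2 = E[X²] = σ⁴ (1 + c).
m_1 = E[X] = σ² = 8, so m_1² = 64.
m_2 = E[X²] = σ⁴ (1 + c) = 64 · (1 + 0.061538) = 64 · 1.061538 = 67.938462.
(Note m_2 − m_1² simplifies to c · σ⁴ = 0.061538 · 64.)

Var(X) = m_2 − m_1² = 67.938462 − 64 = 3.938462.


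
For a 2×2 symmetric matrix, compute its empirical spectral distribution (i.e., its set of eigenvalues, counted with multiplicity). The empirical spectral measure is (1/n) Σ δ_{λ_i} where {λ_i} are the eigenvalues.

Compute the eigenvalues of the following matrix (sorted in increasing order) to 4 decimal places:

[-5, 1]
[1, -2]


Since M is real symmetric, both eigenvalues are real; they are the roots of det(λI − M) = λ² − (tr M) λ + det M.
tr M = -5 + (-2) = -7.
det M = (-5)·(-2) − 1² = 10 − 1 = 9.
Characteristic polynomial: λ² + 7λ + 9 = 0.
Discriminant Δ = (tr M)² − 4·det M = 49 − 36 = 13; √Δ = 3.605551.
λ = (tr M ± √Δ)/2 = (-7 ± 3.605551)/2, giving (tr M − √Δ)/2 = -5.3028 and (tr M + √Δ)/2 = -1.6972.

Eigenvalues sorted in increasing order: [-5.3028, -1.6972].


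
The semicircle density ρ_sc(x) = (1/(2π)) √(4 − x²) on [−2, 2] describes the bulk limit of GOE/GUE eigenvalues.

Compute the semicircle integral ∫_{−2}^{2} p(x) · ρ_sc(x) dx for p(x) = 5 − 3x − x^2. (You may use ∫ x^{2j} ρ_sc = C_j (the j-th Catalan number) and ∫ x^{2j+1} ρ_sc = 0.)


Write p(x) = Σ a_i x^i, split into monomials and integrate each against ρ_sc separately.
Using ∫ x^{2j} ρ_sc = C_j = (1/(j+1)) C(2j, j) (Catalan numbers) and ∫ x^{2j+1} ρ_sc = 0 (odd monomials vanish by symmetry):
  i = 0 (even): a_0 · C_{0} = 5 · 1 = 5
  i = 1 (odd): ∫ x^1 ρ_sc = 0 (vanishes)
  i = 2 (even): a_2 · C_{1} = -1 · 1 = -1

Summing the contributions: ∫_{−2}^{2} p(x) ρ_sc(x) dx = 5 + (-1) = 4.


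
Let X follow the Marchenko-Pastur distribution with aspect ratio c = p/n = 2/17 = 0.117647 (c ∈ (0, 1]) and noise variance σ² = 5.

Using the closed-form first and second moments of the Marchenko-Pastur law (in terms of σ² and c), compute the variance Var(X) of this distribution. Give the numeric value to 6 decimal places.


Recall the MP moments m_1 = E[X] = σ² and m_2 = E[X²] = σ⁴ (1 + c).
m_1 = E[X] = σ² = 5, so m_1² = 25.
m_2 = E[X²] = σ⁴ (1 + c) = 25 · (1 + 0.117647) = 25 · 1.117647 = 27.941176.
(Note m_2 − m_1² simplifies to c · σ⁴ = 0.117647 · 25.)

Var(X) = m_2 − m_1² = 27.941176 − 25 = 2.941176.


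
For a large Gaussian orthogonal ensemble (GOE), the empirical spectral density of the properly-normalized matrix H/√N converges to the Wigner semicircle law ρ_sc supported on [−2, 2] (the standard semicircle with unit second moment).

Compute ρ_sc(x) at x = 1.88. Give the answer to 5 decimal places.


ρ_sc(x) = (1/(2π)) √(4 − x²). With x = 1.88:
  4 − x² = 4 − (1.88)² = 4 − 3.534400 = 0.465600.
  √(4 − x²) = 0.682349.
  1/(2π) = 0.159155.
  ρ_sc(1.88) = 0.159155 · 0.682349 = 0.108599.

Rounded to 5 decimal places: ρ_sc(1.88) ≈ 0.10860.


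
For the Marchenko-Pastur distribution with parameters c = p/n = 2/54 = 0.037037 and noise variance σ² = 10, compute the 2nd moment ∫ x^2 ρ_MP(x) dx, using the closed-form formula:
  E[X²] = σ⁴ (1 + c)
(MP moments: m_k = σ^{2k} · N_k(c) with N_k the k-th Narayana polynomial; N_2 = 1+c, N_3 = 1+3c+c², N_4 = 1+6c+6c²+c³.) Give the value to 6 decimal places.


E[X²] = σ⁴ (1 + c) (second MP moment). With σ² = 10 (so σ⁴ = 100) and c = 2/54 = 0.037037: E[X²] = 100 · (1 + 0.037037) = 100 · 1.037037.

So E[X^2] = 103.703704.


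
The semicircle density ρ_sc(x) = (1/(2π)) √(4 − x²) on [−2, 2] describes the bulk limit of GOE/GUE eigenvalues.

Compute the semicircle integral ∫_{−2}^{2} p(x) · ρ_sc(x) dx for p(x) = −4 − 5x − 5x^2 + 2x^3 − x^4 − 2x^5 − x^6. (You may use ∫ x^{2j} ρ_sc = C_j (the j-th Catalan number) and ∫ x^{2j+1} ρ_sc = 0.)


Write p(x) = Σ a_i x^i, split into monomials and integrate each against ρ_sc separately.
Using ∫ x^{2j} ρ_sc = C_j = (1/(j+1)) C(2j, j) (Catalan numbers) and ∫ x^{2j+1} ρ_sc = 0 (odd monomials vanish by symmetry):
  i = 0 (even): a_0 · C_{0} = -4 · 1 = -4
  i = 1 (odd): ∫ x^1 ρ_sc = 0 (vanishes)
  i = 2 (even): a_2 · C_{1} = -5 · 1 = -5
  i = 3 (odd): ∫ x^3 ρ_sc = 0 (vanishes)
  i = 4 (even): a_4 · C_{2} = -1 · 2 = -2
  i = 5 (odd): ∫ x^5 ρ_sc = 0 (vanishes)
  i = 6 (even): a_6 · C_{3} = -1 · 5 = -5

Summing the contributions: ∫_{−2}^{2} p(x) ρ_sc(x) dx = (-4) + (-5) + (-2) + (-5) = -16.


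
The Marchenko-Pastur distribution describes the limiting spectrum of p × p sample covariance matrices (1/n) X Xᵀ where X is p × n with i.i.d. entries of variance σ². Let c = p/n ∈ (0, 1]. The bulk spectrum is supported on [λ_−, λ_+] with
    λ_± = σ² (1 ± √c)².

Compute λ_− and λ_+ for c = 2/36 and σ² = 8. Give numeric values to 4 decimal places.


c = 2/36 = 0.055556; √c = 0.235702.
λ_− = σ² (1 − √c)² = 8 · (1 − 0.235702)² = 8 · (0.764298)² = 4.673208.
λ_+ = σ² (1 + √c)² = 8 · (1 + 0.235702)² = 8 · (1.235702)² = 12.215681.

Rounded to 4 decimal places: λ_− ≈ 4.6732, λ_+ ≈ 12.2157.


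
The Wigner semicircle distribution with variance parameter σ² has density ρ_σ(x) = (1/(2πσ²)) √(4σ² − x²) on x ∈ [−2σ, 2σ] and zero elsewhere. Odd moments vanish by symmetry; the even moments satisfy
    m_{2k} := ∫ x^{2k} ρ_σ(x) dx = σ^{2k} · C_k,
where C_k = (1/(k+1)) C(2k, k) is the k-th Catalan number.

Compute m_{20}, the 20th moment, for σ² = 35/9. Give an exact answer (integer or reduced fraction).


By the scaled semicircle moment identity, m_{2k} = σ^{2k} · C_k with k = 10.
C_10 = (1/(k+1)) · C(2k, k) = (1/11) · C(20, 10) = (1/11) · 184756 = 16796.
σ^{2k} = (σ²)^k = (35/9)^10 = 2758547353515625/3486784401.

Therefore m_{20} = σ^{20} · C_10 = (2758547353515625/3486784401) · 16796 = 46332561349648437500/3486784401.


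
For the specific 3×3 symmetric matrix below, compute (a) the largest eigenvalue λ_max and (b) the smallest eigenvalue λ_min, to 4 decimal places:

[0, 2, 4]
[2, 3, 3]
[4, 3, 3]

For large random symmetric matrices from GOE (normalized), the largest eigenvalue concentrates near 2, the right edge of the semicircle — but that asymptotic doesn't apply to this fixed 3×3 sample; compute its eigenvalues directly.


Since M is real symmetric, all three eigenvalues are real; they are the roots of det(λI − M) = λ³ − (tr M) λ² + s λ − det M, where s is the sum of the principal 2×2 minors.
tr M = 0 + 3 + 3 = 6.
s = (0·3 − 2²) + (0·3 − 4²) + (3·3 − 3²) = -4 + (-16) + 0 = -20.
det M (expand along row 1) = 0·0 − 2·(-6) + 4·(-6) = -12.
Characteristic polynomial: λ³ − 6λ² − 20λ + 12 = 0.
Substitute λ = y + (tr M)/3 = y + 2.000000 to remove the quadratic term: y³ + p·y + q = 0 with p = s − (tr M)²/3 = -32.000000 and q = −2(tr M)³/27 + (tr M)·s/3 − det M = -44.000000.
Three real roots ⇒ use the trigonometric (Viète) form: r = 2√(−p/3) = 6.531973, φ = arccos(3q/(p·r)) = arccos(0.631509) = 0.887298 rad.
y_k = r·cos(φ/3 − 2πk/3) for k = 0, 1, 2 gives y = 6.248349, -1.475355, -4.772993.
λ_k = y_k + 2.000000 gives λ = 8.2483, 0.5246, -2.7730 (check: the sum is 6.0000 = tr M).

Hence λ_max = 8.2483 and λ_min = -2.7730.


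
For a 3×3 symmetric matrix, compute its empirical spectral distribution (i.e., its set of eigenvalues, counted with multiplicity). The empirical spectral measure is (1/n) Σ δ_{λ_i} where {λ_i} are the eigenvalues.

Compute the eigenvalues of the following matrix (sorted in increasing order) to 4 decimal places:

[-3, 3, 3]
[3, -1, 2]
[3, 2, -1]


Since M is real symmetric, all three eigenvalues are real; they are the roots of det(λI − M) = λ³ − (tr M) λ² + s λ − det M, where s is the sum of the principal 2×2 minors.
tr M = -3 + (-1) + (-1) = -5.
s = ((-3)·(-1) − 3²) + ((-3)·(-1) − 3²) + ((-1)·(-1) − 2²) = -6 + (-6) + (-3) = -15.
det M (expand along row 1) = (-3)·(-3) − 3·(-9) + 3·9 = 63.
Characteristic polynomial: λ³ + 5λ² − 15λ − 63 = 0.
Substitute λ = y + (tr M)/3 = y − 1.666667 to remove the quadratic term: y³ + p·y + q = 0 with p = s − (tr M)²/3 = -23.333333 and q = −2(tr M)³/27 + (tr M)·s/3 − det M = -28.740741.
Three real roots ⇒ use the trigonometric (Viète) form: r = 2√(−p/3) = 5.577734, φ = arccos(3q/(p·r)) = arccos(0.662498) = 0.846647 rad.
y_k = r·cos(φ/3 − 2πk/3) for k = 0, 1, 2 gives y = 5.357082, -1.333333, -4.023749.
λ_k = y_k − 1.666667 gives λ = 3.6904, -3.0000, -5.6904 (check: the sum is -5.0000 = tr M).

Eigenvalues sorted in increasing order: [-5.6904, -3.0000, 3.6904].


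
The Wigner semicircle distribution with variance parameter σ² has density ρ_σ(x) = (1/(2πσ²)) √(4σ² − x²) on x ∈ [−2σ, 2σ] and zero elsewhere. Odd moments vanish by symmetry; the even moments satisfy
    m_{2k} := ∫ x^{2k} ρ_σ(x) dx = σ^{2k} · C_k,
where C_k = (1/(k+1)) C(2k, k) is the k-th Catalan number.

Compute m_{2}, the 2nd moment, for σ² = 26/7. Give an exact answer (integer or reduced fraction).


By the scaled semicircle moment identity, m_{2k} = σ^{2k} · C_k with k = 1.
C_1 = (1/(k+1)) · C(2k, k) = (1/2) · C(2, 1) = (1/2) · 2 = 1.
σ^{2k} = (σ²)^k = (26/7)^1 = 26/7.

Therefore m_{2} = σ^{2} · C_1 = (26/7) · 1 = 26/7.


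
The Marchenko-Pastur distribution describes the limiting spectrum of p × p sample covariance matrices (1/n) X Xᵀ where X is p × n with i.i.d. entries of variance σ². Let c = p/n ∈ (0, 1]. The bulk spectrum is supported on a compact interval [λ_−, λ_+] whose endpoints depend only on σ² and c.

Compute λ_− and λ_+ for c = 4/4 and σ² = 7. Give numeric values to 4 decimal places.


c = 4/4 = 1.000000; √c = 1.000000.
λ_− = σ² (1 − √c)² = 7 · (1 − 1.000000)² = 7 · (0.000000)² = 0.000000.
λ_+ = σ² (1 + √c)² = 7 · (1 + 1.000000)² = 7 · (2.000000)² = 28.000000.

Rounded to 4 decimal places: λ_− ≈ 0.0000, λ_+ ≈ 28.0000.


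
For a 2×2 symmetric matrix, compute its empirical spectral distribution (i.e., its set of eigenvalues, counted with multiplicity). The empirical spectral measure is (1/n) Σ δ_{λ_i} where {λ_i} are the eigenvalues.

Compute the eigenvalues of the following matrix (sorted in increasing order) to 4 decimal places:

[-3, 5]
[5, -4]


Since M is real symmetric, both eigenvalues are real; they are the roots of det(λI − M) = λ² − (tr M) λ + det M.
tr M = -3 + (-4) = -7.
det M = (-3)·(-4) − 5² = 12 − 25 = -13.
Characteristic polynomial: λ² + 7λ − 13 = 0.
Discriminant Δ = (tr M)² − 4·det M = 49 − (-52) = 101; √Δ = 10.049876.
λ = (tr M ± √Δ)/2 = (-7 ± 10.049876)/2, giving (tr M − √Δ)/2 = -8.5249 and (tr M + √Δ)/2 = 1.5249.

Eigenvalues sorted in increasing order: [-8.5249, 1.5249].


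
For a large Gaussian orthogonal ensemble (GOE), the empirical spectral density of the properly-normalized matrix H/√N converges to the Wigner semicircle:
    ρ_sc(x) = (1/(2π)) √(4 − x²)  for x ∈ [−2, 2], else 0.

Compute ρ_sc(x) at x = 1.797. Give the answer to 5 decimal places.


ρ_sc(x) = (1/(2π)) √(4 − x²). With x = 1.797:
  4 − x² = 4 − (1.797)² = 4 − 3.229209 = 0.770791.
  √(4 − x²) = 0.877947.
  1/(2π) = 0.159155.
  ρ_sc(1.797) = 0.159155 · 0.877947 = 0.139730.

Rounded to 5 decimal places: ρ_sc(1.797) ≈ 0.13973.


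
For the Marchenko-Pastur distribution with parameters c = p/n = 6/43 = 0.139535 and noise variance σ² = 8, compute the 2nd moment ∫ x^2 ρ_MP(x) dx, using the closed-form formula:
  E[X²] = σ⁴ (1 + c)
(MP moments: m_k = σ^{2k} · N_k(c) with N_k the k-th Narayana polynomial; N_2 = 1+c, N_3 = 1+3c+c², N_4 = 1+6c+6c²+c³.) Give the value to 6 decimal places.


E[X²] = σ⁴ (1 + c) (second MP moment). With σ² = 8 (so σ⁴ = 64) and c = 6/43 = 0.139535: E[X²] = 64 · (1 + 0.139535) = 64 · 1.139535.

So E[X^2] = 72.930233.


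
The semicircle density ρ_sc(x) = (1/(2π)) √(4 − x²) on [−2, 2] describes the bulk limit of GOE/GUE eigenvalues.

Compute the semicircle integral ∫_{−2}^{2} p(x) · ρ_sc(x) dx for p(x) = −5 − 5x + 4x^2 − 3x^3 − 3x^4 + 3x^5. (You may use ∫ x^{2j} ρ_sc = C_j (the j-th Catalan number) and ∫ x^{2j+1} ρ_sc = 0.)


Write p(x) = Σ a_i x^i, split into monomials and integrate each against ρ_sc separately.
Using ∫ x^{2j} ρ_sc = C_j = (1/(j+1)) C(2j, j) (Catalan numbers) and ∫ x^{2j+1} ρ_sc = 0 (odd monomials vanish by symmetry):
  i = 0 (even): a_0 · C_{0} = -5 · 1 = -5
  i = 1 (odd): ∫ x^1 ρ_sc = 0 (vanishes)
  i = 2 (even): a_2 · C_{1} = 4 · 1 = 4
  i = 3 (odd): ∫ x^3 ρ_sc = 0 (vanishes)
  i = 4 (even): a_4 · C_{2} = -3 · 2 = -6
  i = 5 (odd): ∫ x^5 ρ_sc = 0 (vanishes)

Summing the contributions: ∫_{−2}^{2} p(x) ρ_sc(x) dx = (-5) + 4 + (-6) = -7.


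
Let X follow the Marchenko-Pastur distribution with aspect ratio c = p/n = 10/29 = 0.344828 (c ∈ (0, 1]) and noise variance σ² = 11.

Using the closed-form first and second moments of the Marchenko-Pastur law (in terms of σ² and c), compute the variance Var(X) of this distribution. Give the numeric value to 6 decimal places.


Recall the MP moments m_1 = E[X] = σ² and m_2 = E[X²] = σ⁴ (1 + c).
m_1 = E[X] = σ² = 11, so m_1² = 121.
m_2 = E[X²] = σ⁴ (1 + c) = 121 · (1 + 0.344828) = 121 · 1.344828 = 162.724138.
(Note m_2 − m_1² simplifies to c · σ⁴ = 0.344828 · 121.)

Var(X) = m_2 − m_1² = 162.724138 − 121 = 41.724138.


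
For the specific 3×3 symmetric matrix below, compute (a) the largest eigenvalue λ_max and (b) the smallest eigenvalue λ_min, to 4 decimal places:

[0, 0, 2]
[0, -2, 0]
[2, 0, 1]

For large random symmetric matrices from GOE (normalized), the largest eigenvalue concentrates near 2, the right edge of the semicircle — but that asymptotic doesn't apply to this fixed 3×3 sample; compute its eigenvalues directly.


Since M is real symmetric, all three eigenvalues are real; they are the roots of det(λI − M) = λ³ − (tr M) λ² + s λ − det M, where s is the sum of the principal 2×2 minors.
tr M = 0 + (-2) + 1 = -1.
s = (0·(-2) − 0²) + (0·1 − 2²) + ((-2)·1 − 0²) = 0 + (-4) + (-2) = -6.
det M (expand along row 1) = 0·(-2) − 0·0 + 2·4 = 8.
Characteristic polynomial: λ³ + λ² − 6λ − 8 = 0.
Substitute λ = y + (tr M)/3 = y − 0.333333 to remove the quadratic term: y³ + p·y + q = 0 with p = s − (tr M)²/3 = -6.333333 and q = −2(tr M)³/27 + (tr M)·s/3 − det M = -5.925926.
Three real roots ⇒ use the trigonometric (Viète) form: r = 2√(−p/3) = 2.905933, φ = arccos(3q/(p·r)) = arccos(0.965961) = 0.261664 rad.
y_k = r·cos(φ/3 − 2πk/3) for k = 0, 1, 2 gives y = 2.894886, -1.228219, -1.666667.
λ_k = y_k − 0.333333 gives λ = 2.5616, -1.5616, -2.0000 (check: the sum is -1.0000 = tr M).

Hence λ_max = 2.5616 and λ_min = -2.0000.


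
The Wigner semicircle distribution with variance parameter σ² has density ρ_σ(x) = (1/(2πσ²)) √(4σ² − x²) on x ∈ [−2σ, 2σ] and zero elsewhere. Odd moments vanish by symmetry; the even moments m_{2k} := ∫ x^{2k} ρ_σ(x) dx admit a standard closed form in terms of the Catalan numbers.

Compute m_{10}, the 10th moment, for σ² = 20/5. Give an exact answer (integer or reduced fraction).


By the scaled semicircle moment identity, m_{2k} = σ^{2k} · C_k with k = 5.
C_5 = (1/(k+1)) · C(2k, k) = (1/6) · C(10, 5) = (1/6) · 252 = 42.
σ^{2k} = (σ²)^k = (20/5)^5 = 1024.

Therefore m_{10} = σ^{10} · C_5 = 1024 · 42 = 43008.


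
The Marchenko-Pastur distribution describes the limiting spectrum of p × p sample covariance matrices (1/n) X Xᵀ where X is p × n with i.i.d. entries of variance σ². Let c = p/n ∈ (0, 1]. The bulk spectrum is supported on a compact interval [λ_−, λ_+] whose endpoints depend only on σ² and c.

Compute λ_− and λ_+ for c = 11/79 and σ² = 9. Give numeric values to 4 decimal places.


c = 11/79 = 0.139241; √c = 0.373149.
λ_− = σ² (1 − √c)² = 9 · (1 − 0.373149)² = 9 · (0.626851)² = 3.536475.
λ_+ = σ² (1 + √c)² = 9 · (1 + 0.373149)² = 9 · (1.373149)² = 16.969855.

Rounded to 4 decimal places: λ_− ≈ 3.5365, λ_+ ≈ 16.9699.


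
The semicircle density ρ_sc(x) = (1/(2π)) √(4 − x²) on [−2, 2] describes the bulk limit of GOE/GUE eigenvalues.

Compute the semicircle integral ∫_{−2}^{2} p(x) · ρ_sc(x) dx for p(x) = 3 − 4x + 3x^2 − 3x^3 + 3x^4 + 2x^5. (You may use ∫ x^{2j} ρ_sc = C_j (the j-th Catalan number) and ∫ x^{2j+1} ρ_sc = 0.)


Write p(x) = Σ a_i x^i, split into monomials and integrate each against ρ_sc separately.
Using ∫ x^{2j} ρ_sc = C_j = (1/(j+1)) C(2j, j) (Catalan numbers) and ∫ x^{2j+1} ρ_sc = 0 (odd monomials vanish by symmetry):
  i = 0 (even): a_0 · C_{0} = 3 · 1 = 3
  i = 1 (odd): ∫ x^1 ρ_sc = 0 (vanishes)
  i = 2 (even): a_2 · C_{1} = 3 · 1 = 3
  i = 3 (odd): ∫ x^3 ρ_sc = 0 (vanishes)
  i = 4 (even): a_4 · C_{2} = 3 · 2 = 6
  i = 5 (odd): ∫ x^5 ρ_sc = 0 (vanishes)

Summing the contributions: ∫_{−2}^{2} p(x) ρ_sc(x) dx = 3 + 3 + 6 = 12.


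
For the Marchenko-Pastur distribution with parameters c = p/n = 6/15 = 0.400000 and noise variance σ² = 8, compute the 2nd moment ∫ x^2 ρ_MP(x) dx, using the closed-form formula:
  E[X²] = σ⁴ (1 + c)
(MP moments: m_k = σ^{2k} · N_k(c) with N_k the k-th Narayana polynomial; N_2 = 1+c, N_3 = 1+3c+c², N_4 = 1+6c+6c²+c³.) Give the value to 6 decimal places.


E[X²] = σ⁴ (1 + c) (second MP moment). With σ² = 8 (so σ⁴ = 64) and c = 6/15 = 0.400000: E[X²] = 64 · (1 + 0.400000) = 64 · 1.400000.

So E[X^2] = 89.600000.


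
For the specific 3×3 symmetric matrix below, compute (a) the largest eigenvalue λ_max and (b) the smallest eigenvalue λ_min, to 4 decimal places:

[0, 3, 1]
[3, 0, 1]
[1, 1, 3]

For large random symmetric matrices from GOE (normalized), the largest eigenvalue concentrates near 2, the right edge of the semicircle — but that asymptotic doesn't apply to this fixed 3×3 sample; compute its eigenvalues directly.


Since M is real symmetric, all three eigenvalues are real; they are the roots of det(λI − M) = λ³ − (tr M) λ² + s λ − det M, where s is the sum of the principal 2×2 minors.
tr M = 0 + 0 + 3 = 3.
s = (0·0 − 3²) + (0·3 − 1²) + (0·3 − 1²) = -9 + (-1) + (-1) = -11.
det M (expand along row 1) = 0·(-1) − 3·8 + 1·3 = -21.
Characteristic polynomial: λ³ − 3λ² − 11λ + 21 = 0.
Substitute λ = y + (tr M)/3 = y + 1.000000 to remove the quadratic term: y³ + p·y + q = 0 with p = s − (tr M)²/3 = -14.000000 and q = −2(tr M)³/27 + (tr M)·s/3 − det M = 8.000000.
Three real roots ⇒ use the trigonometric (Viète) form: r = 2√(−p/3) = 4.320494, φ = arccos(3q/(p·r)) = arccos(-0.396780) = 1.978803 rad.
y_k = r·cos(φ/3 − 2πk/3) for k = 0, 1, 2 gives y = 3.414214, 0.585786, -4.000000.
λ_k = y_k + 1.000000 gives λ = 4.4142, 1.5858, -3.0000 (check: the sum is 3.0000 = tr M).

Hence λ_max = 4.4142 and λ_min = -3.0000.


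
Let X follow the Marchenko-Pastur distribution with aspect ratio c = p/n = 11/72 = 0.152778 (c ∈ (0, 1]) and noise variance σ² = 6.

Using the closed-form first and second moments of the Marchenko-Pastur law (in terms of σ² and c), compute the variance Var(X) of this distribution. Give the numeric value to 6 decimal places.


Recall the MP moments m_1 = E[X] = σ² and m_2 = E[X²] = σ⁴ (1 + c).
m_1 = E[X] = σ² = 6, so m_1² = 36.
m_2 = E[X²] = σ⁴ (1 + c) = 36 · (1 + 0.152778) = 36 · 1.152778 = 41.500000.
(Note m_2 − m_1² simplifies to c · σ⁴ = 0.152778 · 36.)

Var(X) = m_2 − m_1² = 41.500000 − 36 = 5.500000.


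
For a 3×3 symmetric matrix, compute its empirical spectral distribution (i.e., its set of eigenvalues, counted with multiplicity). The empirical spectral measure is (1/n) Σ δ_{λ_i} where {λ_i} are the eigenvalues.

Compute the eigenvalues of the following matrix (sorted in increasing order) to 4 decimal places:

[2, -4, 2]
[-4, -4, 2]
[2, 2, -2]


Since M is real symmetric, all three eigenvalues are real; they are the roots of det(λI − M) = λ³ − (tr M) λ² + s λ − det M, where s is the sum of the principal 2×2 minors.
tr M = 2 + (-4) + (-2) = -4.
s = (2·(-4) − (-4)²) + (2·(-2) − 2²) + ((-4)·(-2) − 2²) = -24 + (-8) + 4 = -28.
det M (expand along row 1) = 2·4 − (-4)·4 + 2·0 = 24.
Characteristic polynomial: λ³ + 4λ² − 28λ − 24 = 0.
Substitute λ = y + (tr M)/3 = y − 1.333333 to remove the quadratic term: y³ + p·y + q = 0 with p = s − (tr M)²/3 = -33.333333 and q = −2(tr M)³/27 + (tr M)·s/3 − det M = 18.074074.
Three real roots ⇒ use the trigonometric (Viète) form: r = 2√(−p/3) = 6.666667, φ = arccos(3q/(p·r)) = arccos(-0.244000) = 1.817285 rad.
y_k = r·cos(φ/3 − 2πk/3) for k = 0, 1, 2 gives y = 5.480458, 0.547136, -6.027594.
λ_k = y_k − 1.333333 gives λ = 4.1471, -0.7862, -7.3609 (check: the sum is -4.0000 = tr M).

Eigenvalues sorted in increasing order: [-7.3609, -0.7862, 4.1471].


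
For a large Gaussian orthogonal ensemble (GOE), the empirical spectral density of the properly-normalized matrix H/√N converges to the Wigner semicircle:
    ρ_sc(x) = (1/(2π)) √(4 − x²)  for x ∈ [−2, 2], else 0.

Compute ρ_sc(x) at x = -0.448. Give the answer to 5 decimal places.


ρ_sc(x) = (1/(2π)) √(4 − x²). With x = -0.448:
  4 − x² = 4 − (-0.448)² = 4 − 0.200704 = 3.799296.
  √(4 − x²) = 1.949178.
  1/(2π) = 0.159155.
  ρ_sc(-0.448) = 0.159155 · 1.949178 = 0.310221.

Rounded to 5 decimal places: ρ_sc(-0.448) ≈ 0.31022.


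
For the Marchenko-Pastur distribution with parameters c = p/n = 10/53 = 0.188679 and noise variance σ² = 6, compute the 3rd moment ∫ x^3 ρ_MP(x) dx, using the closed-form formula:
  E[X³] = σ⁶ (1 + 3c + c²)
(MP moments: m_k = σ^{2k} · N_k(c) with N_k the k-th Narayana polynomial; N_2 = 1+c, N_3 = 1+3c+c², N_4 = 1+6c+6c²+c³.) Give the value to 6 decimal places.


E[X³] = σ⁶ (1 + 3c + c²) (third MP moment). With σ² = 6 (so σ⁶ = 216) and c = 10/53 = 0.188679: E[X³] = 216 · (1 + 3·0.188679 + (0.188679)²) = 216 · 1.601638.

So E[X^3] = 345.953720.


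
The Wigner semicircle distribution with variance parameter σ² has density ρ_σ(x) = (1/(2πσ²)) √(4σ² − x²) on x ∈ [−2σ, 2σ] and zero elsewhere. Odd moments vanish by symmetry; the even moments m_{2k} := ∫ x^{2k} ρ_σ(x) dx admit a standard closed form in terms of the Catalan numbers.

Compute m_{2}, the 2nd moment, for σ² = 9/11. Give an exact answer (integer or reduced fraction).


By the scaled semicircle moment identity, m_{2k} = σ^{2k} · C_k with k = 1.
C_1 = (1/(k+1)) · C(2k, k) = (1/2) · C(2, 1) = (1/2) · 2 = 1.
σ^{2k} = (σ²)^k = (9/11)^1 = 9/11.

Therefore m_{2} = σ^{2} · C_1 = (9/11) · 1 = 9/11.


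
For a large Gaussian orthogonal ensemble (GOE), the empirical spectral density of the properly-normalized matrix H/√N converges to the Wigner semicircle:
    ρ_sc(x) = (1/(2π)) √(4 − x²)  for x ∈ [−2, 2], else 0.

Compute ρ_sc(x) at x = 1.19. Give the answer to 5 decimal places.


ρ_sc(x) = (1/(2π)) √(4 − x²). With x = 1.19:
  4 − x² = 4 − (1.19)² = 4 − 1.416100 = 2.583900.
  √(4 − x²) = 1.607451.
  1/(2π) = 0.159155.
  ρ_sc(1.19) = 0.159155 · 1.607451 = 0.255834.

Rounded to 5 decimal places: ρ_sc(1.19) ≈ 0.25583.


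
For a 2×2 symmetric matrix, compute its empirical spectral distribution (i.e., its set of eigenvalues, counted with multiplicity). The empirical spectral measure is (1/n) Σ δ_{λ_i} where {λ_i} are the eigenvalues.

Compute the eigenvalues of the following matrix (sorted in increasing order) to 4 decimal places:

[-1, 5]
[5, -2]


Since M is real symmetric, both eigenvalues are real; they are the roots of det(λI − M) = λ² − (tr M) λ + det M.
tr M = -1 + (-2) = -3.
det M = (-1)·(-2) − 5² = 2 − 25 = -23.
Characteristic polynomial: λ² + 3λ − 23 = 0.
Discriminant Δ = (tr M)² − 4·det M = 9 − (-92) = 101; √Δ = 10.049876.
λ = (tr M ± √Δ)/2 = (-3 ± 10.049876)/2, giving (tr M − √Δ)/2 = -6.5249 and (tr M + √Δ)/2 = 3.5249.

Eigenvalues sorted in increasing order: [-6.5249, 3.5249].


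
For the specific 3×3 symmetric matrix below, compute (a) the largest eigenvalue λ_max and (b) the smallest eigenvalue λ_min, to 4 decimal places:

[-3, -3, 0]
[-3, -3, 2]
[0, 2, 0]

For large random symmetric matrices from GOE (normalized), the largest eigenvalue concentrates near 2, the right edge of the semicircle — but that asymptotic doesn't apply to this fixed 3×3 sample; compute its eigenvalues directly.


Since M is real symmetric, all three eigenvalues are real; they are the roots of det(λI − M) = λ³ − (tr M) λ² + s λ − det M, where s is the sum of the principal 2×2 minors.
tr M = -3 + (-3) + 0 = -6.
s = ((-3)·(-3) − (-3)²) + ((-3)·0 − 0²) + ((-3)·0 − 2²) = 0 + 0 + (-4) = -4.
det M (expand along row 1) = (-3)·(-4) − (-3)·0 + 0·(-6) = 12.
Characteristic polynomial: λ³ + 6λ² − 4λ − 12 = 0.
Substitute λ = y + (tr M)/3 = y − 2.000000 to remove the quadratic term: y³ + p·y + q = 0 with p = s − (tr M)²/3 = -16.000000 and q = −2(tr M)³/27 + (tr M)·s/3 − det M = 12.000000.
Three real roots ⇒ use the trigonometric (Viète) form: r = 2√(−p/3) = 4.618802, φ = arccos(3q/(p·r)) = arccos(-0.487139) = 2.079607 rad.
y_k = r·cos(φ/3 − 2πk/3) for k = 0, 1, 2 gives y = 3.552799, 0.779616, -4.332415.
λ_k = y_k − 2.000000 gives λ = 1.5528, -1.2204, -6.3324 (check: the sum is -6.0000 = tr M).

Hence λ_max = 1.5528 and λ_min = -6.3324.


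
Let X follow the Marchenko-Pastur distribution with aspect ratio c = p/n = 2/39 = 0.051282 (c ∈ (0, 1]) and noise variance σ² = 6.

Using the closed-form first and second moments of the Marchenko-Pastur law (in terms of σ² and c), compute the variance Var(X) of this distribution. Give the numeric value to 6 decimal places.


Recall the MP moments m_1 = E[X] = σ² and m_2 = E[X²] = σ⁴ (1 + c).
m_1 = E[X] = σ² = 6, so m_1² = 36.
m_2 = E[X²] = σ⁴ (1 + c) = 36 · (1 + 0.051282) = 36 · 1.051282 = 37.846154.
(Note m_2 − m_1² simplifies to c · σ⁴ = 0.051282 · 36.)

Var(X) = m_2 − m_1² = 37.846154 − 36 = 1.846154.


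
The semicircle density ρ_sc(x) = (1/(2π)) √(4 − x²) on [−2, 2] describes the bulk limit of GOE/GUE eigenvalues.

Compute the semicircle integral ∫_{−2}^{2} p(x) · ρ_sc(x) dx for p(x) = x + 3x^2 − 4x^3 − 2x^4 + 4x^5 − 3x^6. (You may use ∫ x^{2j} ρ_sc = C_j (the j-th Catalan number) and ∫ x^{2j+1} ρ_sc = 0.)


Write p(x) = Σ a_i x^i, split into monomials and integrate each against ρ_sc separately.
Using ∫ x^{2j} ρ_sc = C_j = (1/(j+1)) C(2j, j) (Catalan numbers) and ∫ x^{2j+1} ρ_sc = 0 (odd monomials vanish by symmetry):
  i = 1 (odd): ∫ x^1 ρ_sc = 0 (vanishes)
  i = 2 (even): a_2 · C_{1} = 3 · 1 = 3
  i = 3 (odd): ∫ x^3 ρ_sc = 0 (vanishes)
  i = 4 (even): a_4 · C_{2} = -2 · 2 = -4
  i = 5 (odd): ∫ x^5 ρ_sc = 0 (vanishes)
  i = 6 (even): a_6 · C_{3} = -3 · 5 = -15

Summing the contributions: ∫_{−2}^{2} p(x) ρ_sc(x) dx = 3 + (-4) + (-15) = -16.


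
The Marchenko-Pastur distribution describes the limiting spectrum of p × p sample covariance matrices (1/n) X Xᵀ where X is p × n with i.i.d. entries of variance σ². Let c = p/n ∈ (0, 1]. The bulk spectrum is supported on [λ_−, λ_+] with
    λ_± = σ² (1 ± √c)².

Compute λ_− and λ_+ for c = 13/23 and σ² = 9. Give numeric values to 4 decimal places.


c = 13/23 = 0.565217; √c = 0.751809.
λ_− = σ² (1 − √c)² = 9 · (1 − 0.751809)² = 9 · (0.248191)² = 0.554387.
λ_+ = σ² (1 + √c)² = 9 · (1 + 0.751809)² = 9 · (1.751809)² = 27.619526.

Rounded to 4 decimal places: λ_− ≈ 0.5544, λ_+ ≈ 27.6195.


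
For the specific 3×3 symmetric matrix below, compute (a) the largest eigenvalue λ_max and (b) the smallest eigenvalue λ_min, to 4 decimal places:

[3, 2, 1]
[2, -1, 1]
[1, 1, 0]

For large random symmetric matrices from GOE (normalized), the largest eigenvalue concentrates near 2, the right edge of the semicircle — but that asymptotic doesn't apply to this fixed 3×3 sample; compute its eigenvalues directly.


Since M is real symmetric, all three eigenvalues are real; they are the roots of det(λI − M) = λ³ − (tr M) λ² + s λ − det M, where s is the sum of the principal 2×2 minors.
tr M = 3 + (-1) + 0 = 2.
s = (3·(-1) − 2²) + (3·0 − 1²) + ((-1)·0 − 1²) = -7 + (-1) + (-1) = -9.
det M (expand along row 1) = 3·(-1) − 2·(-1) + 1·3 = 2.
Characteristic polynomial: λ³ − 2λ² − 9λ − 2 = 0.
Substitute λ = y + (tr M)/3 = y + 0.666667 to remove the quadratic term: y³ + p·y + q = 0 with p = s − (tr M)²/3 = -10.333333 and q = −2(tr M)³/27 + (tr M)·s/3 − det M = -8.592593.
Three real roots ⇒ use the trigonometric (Viète) form: r = 2√(−p/3) = 3.711843, φ = arccos(3q/(p·r)) = arccos(0.672071) = 0.833794 rad.
y_k = r·cos(φ/3 − 2πk/3) for k = 0, 1, 2 gives y = 3.569401, -0.902735, -2.666667.
λ_k = y_k + 0.666667 gives λ = 4.2361, -0.2361, -2.0000 (check: the sum is 2.0000 = tr M).

Hence λ_max = 4.2361 and λ_min = -2.0000.


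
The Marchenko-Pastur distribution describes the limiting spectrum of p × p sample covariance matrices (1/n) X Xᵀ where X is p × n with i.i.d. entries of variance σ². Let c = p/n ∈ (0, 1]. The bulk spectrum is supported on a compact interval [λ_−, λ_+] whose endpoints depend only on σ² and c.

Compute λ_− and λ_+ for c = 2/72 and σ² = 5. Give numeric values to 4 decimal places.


c = 2/72 = 0.027778; √c = 0.166667.
λ_− = σ² (1 − √c)² = 5 · (1 − 0.166667)² = 5 · (0.833333)² = 3.472222.
λ_+ = σ² (1 + √c)² = 5 · (1 + 0.166667)² = 5 · (1.166667)² = 6.805556.

Rounded to 4 decimal places: λ_− ≈ 3.4722, λ_+ ≈ 6.8056.


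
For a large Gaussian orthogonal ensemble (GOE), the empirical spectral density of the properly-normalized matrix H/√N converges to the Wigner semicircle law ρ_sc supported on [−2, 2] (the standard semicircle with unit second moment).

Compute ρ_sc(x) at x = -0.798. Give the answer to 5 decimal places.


ρ_sc(x) = (1/(2π)) √(4 − x²). With x = -0.798:
  4 − x² = 4 − (-0.798)² = 4 − 0.636804 = 3.363196.
  √(4 − x²) = 1.833902.
  1/(2π) = 0.159155.
  ρ_sc(-0.798) = 0.159155 · 1.833902 = 0.291875.

Rounded to 5 decimal places: ρ_sc(-0.798) ≈ 0.29187.


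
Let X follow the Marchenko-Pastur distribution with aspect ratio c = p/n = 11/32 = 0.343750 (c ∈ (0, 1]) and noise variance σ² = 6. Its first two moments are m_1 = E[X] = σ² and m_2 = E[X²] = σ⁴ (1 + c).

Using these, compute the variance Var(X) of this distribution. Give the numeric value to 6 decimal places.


m_1 = E[X] = σ² = 6, so m_1² = 36.
m_2 = E[X²] = σ⁴ (1 + c) = 36 · (1 + 0.343750) = 36 · 1.343750 = 48.375000.
(Note m_2 − m_1² simplifies to c · σ⁴ = 0.343750 · 36.)

Var(X) = m_2 − m_1² = 48.375000 − 36 = 12.375000.


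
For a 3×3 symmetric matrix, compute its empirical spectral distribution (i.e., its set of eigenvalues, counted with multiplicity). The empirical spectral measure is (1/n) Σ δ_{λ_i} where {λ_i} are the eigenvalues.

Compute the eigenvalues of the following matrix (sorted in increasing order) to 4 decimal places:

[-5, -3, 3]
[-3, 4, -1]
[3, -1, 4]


Since M is real symmetric, all three eigenvalues are real; they are the roots of det(λI − M) = λ³ − (tr M) λ² + s λ − det M, where s is the sum of the principal 2×2 minors.
tr M = -5 + 4 + 4 = 3.
s = ((-5)·4 − (-3)²) + ((-5)·4 − 3²) + (4·4 − (-1)²) = -29 + (-29) + 15 = -43.
det M (expand along row 1) = (-5)·15 − (-3)·(-9) + 3·(-9) = -129.
Characteristic polynomial: λ³ − 3λ² − 43λ + 129 = 0.
Substitute λ = y + (tr M)/3 = y + 1.000000 to remove the quadratic term: y³ + p·y + q = 0 with p = s − (tr M)²/3 = -46.000000 and q = −2(tr M)³/27 + (tr M)·s/3 − det M = 84.000000.
Three real roots ⇒ use the trigonometric (Viète) form: r = 2√(−p/3) = 7.831560, φ = arccos(3q/(p·r)) = arccos(-0.699511) = 2.345509 rad.
y_k = r·cos(φ/3 − 2πk/3) for k = 0, 1, 2 gives y = 5.557439, 2.000000, -7.557439.
λ_k = y_k + 1.000000 gives λ = 6.5574, 3.0000, -6.5574 (check: the sum is 3.0000 = tr M).

Eigenvalues sorted in increasing order: [-6.5574, 3.0000, 6.5574].
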